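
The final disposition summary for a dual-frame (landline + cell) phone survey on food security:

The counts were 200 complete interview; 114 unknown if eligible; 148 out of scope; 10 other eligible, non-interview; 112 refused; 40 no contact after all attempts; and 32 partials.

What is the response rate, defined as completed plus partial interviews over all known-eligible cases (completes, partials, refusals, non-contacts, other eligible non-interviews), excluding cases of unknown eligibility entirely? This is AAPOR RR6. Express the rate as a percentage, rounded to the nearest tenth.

58.9%

Top → 200 + 32 = 232
Denom → 200 + 32 + 112 + 40 + 10 = 394
RR6 = 232 / 394 = 0.5888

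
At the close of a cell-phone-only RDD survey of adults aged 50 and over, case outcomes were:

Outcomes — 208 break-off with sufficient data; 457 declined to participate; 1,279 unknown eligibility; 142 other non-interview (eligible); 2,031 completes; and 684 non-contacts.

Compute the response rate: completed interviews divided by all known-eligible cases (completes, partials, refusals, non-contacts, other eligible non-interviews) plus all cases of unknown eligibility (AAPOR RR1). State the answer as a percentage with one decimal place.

Top = 2031
Denominator = 2031 + 208 + 457 + 684 + 142 + 1279 = 4801
RR1 = 2031 / 4801 = 0.4230

42.3%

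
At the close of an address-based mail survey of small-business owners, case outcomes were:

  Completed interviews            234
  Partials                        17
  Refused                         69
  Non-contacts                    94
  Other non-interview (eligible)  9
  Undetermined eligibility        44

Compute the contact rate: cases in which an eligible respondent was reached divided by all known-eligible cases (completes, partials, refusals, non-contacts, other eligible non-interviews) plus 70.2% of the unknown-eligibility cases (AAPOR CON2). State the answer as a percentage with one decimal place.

72.5%

Num: 234 + 17 + 69 + 9 = 329
Eligible (known): 234 + 17 + 69 + 94 + 9 = 423
Eligible share of unknowns: 0.7020 × 44 = 30.89
Denominator: 423 + 30.89 = 453.89
CON2 = 329 / 453.89 = 0.7248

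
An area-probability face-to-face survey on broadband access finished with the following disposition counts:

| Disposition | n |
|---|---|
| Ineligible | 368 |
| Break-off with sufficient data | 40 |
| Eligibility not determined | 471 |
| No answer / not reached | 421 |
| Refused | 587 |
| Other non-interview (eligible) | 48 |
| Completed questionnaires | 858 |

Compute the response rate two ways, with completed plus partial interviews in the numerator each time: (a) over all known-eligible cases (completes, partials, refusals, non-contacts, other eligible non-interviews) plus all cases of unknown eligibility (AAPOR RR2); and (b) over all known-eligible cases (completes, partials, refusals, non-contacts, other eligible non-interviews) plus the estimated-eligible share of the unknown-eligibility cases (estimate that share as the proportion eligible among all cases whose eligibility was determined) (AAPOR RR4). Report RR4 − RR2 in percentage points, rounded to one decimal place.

1.2

Numerator → 858 + 40 = 898
Denominator → 858 + 40 + 587 + 421 + 48 + 471 = 2425
RR2 = 898 / 2425 = 0.3703
Eligible (known) → 858 + 40 + 587 + 421 + 48 = 1954
e = 1954 / (1954 + 368) = 1954 / 2322 = 0.8415
Eligible share of unknowns → 0.8415 × 471 = 396.35
Denominator → 1954 + 396.35 = 2350.35
RR4 = 898 / 2350.35 = 0.3821
Difference = 38.21 − 37.03 = 1.18 percentage points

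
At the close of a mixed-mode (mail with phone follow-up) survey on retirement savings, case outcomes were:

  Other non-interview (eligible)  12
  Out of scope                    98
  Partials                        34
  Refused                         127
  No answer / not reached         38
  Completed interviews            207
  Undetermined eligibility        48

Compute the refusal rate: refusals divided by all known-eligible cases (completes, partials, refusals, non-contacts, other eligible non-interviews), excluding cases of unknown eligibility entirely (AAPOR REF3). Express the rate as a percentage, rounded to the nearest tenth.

Numerator: 127
Denominator: 207 + 34 + 127 + 38 + 12 = 418
REF3 = 127 / 418 = 0.3038

30.4%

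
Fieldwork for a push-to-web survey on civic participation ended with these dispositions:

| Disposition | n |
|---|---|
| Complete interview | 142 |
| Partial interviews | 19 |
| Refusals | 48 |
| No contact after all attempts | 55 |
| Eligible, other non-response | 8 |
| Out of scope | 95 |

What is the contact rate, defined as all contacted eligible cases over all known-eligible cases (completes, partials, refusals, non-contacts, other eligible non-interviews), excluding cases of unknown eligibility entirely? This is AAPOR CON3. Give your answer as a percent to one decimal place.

79.8%

Numerator = 142 + 19 + 48 + 8 = 217
Denom = 142 + 19 + 48 + 55 + 8 = 272
CON3 = 217 / 272 = 0.7978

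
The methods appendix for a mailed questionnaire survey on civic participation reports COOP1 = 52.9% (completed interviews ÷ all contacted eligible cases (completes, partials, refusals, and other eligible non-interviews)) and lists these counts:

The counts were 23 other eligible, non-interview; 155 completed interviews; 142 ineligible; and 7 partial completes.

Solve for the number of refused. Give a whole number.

108

COOP1 = 155 / D = 0.529
D = 155 / 0.529 = 293.0
Remaining denominator categories sum to 185
refused = 293.0 − 185 ≈ 108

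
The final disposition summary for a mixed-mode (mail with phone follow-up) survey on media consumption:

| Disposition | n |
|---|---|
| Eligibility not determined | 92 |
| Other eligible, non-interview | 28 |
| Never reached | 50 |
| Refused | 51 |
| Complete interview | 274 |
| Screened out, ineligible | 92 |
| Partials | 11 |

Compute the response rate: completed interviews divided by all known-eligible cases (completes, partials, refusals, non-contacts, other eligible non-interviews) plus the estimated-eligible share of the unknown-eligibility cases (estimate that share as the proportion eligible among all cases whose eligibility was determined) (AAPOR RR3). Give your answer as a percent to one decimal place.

56.0%

Numerator: 274
Known eligible: 274 + 11 + 51 + 50 + 28 = 414
e = 414 / (414 + 92) = 414 / 506 = 0.8182
Eligible share of unknowns: 0.8182 × 92 = 75.27
Denominator: 414 + 75.27 = 489.27
RR3 = 274 / 489.27 = 0.5600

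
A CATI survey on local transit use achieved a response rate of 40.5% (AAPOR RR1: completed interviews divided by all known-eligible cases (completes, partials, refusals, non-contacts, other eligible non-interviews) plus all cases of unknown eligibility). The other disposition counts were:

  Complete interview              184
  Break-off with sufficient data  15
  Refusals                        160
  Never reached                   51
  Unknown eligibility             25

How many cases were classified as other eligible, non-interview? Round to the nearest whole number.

RR1 = 184 / D = 0.405
D = 184 / 0.405 = 454.3
Other denominator terms total 435
other eligible, non-interview = 454.3 − 435 ≈ 19

19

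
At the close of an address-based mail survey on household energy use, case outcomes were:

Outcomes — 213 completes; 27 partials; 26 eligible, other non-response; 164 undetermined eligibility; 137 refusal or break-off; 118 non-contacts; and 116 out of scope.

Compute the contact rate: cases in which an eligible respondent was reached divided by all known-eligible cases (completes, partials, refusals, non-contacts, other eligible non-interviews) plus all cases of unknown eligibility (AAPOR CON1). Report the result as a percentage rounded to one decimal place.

Num → 213 + 27 + 137 + 26 = 403
Denominator → 213 + 27 + 137 + 118 + 26 + 164 = 685
CON1 = 403 / 685 = 0.5883

58.8%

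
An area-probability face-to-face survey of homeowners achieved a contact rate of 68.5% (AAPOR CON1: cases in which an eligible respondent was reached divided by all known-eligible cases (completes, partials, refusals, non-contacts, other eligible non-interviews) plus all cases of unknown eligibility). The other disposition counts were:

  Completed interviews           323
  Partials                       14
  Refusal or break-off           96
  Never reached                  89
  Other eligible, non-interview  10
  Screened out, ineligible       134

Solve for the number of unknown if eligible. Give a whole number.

115

Top → 323 + 14 + 96 + 10 = 443
CON1 = 443 / D = 0.685
D = 443 / 0.685 = 646.7
Other denominator terms total 532
unknown if eligible = 646.7 − 532 ≈ 115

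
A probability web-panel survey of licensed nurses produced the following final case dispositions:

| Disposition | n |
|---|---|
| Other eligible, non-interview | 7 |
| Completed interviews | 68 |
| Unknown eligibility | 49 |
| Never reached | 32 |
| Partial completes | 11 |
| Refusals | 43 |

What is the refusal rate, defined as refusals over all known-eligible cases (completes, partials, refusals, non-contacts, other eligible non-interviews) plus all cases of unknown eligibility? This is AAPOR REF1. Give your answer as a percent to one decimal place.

Numerator → 43
Denominator → 68 + 11 + 43 + 32 + 7 + 49 = 210
REF1 = 43 / 210 = 0.2048

20.5%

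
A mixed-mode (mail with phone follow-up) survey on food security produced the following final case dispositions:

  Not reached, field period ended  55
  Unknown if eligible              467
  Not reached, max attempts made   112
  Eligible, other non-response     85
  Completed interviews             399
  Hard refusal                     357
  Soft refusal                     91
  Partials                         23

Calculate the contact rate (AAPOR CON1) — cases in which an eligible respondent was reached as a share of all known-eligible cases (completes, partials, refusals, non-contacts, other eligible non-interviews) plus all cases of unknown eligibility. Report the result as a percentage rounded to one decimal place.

Refusals = 357 + 91 = 448
Non-contacts = 55 + 112 = 167
Top: 399 + 23 + 448 + 85 = 955
Denom: 399 + 23 + 448 + 167 + 85 + 467 = 1589
CON1 = 955 / 1589 = 0.6010

60.1%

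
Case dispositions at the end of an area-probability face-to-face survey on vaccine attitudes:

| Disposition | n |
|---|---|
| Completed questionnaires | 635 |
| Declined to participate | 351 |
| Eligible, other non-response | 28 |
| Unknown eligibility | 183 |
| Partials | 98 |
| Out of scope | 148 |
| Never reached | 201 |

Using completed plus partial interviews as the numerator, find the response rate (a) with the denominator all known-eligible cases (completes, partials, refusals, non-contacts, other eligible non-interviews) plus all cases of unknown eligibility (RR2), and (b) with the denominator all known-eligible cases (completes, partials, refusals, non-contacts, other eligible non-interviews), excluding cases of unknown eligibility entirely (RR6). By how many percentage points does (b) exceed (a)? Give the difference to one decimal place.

Num → 635 + 98 = 733
Denom → 635 + 98 + 351 + 201 + 28 + 183 = 1496
RR2 = 733 / 1496 = 0.4900
Denom → 635 + 98 + 351 + 201 + 28 = 1313
RR6 = 733 / 1313 = 0.5583
Difference = 55.83 − 49.00 = 6.83 percentage points

6.8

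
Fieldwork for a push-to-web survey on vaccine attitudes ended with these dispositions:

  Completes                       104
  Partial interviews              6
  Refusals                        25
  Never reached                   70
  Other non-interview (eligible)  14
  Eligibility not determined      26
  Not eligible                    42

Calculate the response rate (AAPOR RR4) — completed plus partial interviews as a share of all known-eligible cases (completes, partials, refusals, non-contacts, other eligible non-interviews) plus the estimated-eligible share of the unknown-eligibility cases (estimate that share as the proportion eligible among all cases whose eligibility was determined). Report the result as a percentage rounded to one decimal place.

Top = 104 + 6 = 110
Known eligible = 104 + 6 + 25 + 70 + 14 = 219
e = 219 / (219 + 42) = 219 / 261 = 0.8391
Eligible share of unknowns = 0.8391 × 26 = 21.82
Denominator = 219 + 21.82 = 240.82
RR4 = 110 / 240.82 = 0.4568

45.7%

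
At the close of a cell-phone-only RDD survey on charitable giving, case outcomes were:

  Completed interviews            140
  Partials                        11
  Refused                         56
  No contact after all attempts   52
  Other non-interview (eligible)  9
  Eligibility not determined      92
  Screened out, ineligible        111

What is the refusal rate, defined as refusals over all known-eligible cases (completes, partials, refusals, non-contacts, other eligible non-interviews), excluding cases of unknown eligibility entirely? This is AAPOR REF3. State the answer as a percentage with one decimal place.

20.9%

Num → 56
Denom → 140 + 11 + 56 + 52 + 9 = 268
REF3 = 56 / 268 = 0.2090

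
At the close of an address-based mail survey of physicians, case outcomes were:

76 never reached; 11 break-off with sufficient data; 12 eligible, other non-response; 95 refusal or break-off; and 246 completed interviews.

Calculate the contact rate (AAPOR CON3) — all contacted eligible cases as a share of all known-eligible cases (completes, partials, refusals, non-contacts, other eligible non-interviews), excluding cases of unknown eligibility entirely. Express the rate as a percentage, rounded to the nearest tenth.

Numerator = 246 + 11 + 95 + 12 = 364
Base = 246 + 11 + 95 + 76 + 12 = 440
CON3 = 364 / 440 = 0.8273

82.7%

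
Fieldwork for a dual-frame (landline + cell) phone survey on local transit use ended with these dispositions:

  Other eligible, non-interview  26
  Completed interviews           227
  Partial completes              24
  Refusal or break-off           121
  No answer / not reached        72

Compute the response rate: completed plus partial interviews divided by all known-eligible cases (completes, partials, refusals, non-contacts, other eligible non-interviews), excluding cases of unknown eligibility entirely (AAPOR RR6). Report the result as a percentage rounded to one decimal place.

53.4%

Top: 227 + 24 = 251
Denominator: 227 + 24 + 121 + 72 + 26 = 470
RR6 = 251 / 470 = 0.5340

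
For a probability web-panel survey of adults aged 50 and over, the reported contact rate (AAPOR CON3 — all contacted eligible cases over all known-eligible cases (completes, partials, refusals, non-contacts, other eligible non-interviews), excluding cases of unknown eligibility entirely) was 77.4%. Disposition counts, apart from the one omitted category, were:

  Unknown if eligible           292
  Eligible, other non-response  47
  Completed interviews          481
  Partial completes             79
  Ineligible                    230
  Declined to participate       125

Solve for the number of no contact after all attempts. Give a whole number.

Numerator → 481 + 79 + 125 + 47 = 732
CON3 = 732 / D = 0.774
D = 732 / 0.774 = 945.7
Rest of base = 732
no contact after all attempts = 945.7 − 732 ≈ 214

214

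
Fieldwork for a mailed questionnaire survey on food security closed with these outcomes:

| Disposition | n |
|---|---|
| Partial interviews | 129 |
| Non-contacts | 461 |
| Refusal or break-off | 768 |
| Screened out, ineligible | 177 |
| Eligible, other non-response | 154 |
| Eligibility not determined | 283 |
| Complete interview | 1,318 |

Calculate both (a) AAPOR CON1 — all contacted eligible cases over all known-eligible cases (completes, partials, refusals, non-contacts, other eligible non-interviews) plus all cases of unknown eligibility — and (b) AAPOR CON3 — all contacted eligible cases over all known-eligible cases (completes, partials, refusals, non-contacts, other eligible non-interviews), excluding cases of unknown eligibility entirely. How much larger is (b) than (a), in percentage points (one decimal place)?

7.6

Numerator → 1318 + 129 + 768 + 154 = 2369
Denominator → 1318 + 129 + 768 + 461 + 154 + 283 = 3113
CON1 = 2369 / 3113 = 0.7610
Denominator → 1318 + 129 + 768 + 461 + 154 = 2830
CON3 = 2369 / 2830 = 0.8371
Difference = 83.71 − 76.10 = 7.61 percentage points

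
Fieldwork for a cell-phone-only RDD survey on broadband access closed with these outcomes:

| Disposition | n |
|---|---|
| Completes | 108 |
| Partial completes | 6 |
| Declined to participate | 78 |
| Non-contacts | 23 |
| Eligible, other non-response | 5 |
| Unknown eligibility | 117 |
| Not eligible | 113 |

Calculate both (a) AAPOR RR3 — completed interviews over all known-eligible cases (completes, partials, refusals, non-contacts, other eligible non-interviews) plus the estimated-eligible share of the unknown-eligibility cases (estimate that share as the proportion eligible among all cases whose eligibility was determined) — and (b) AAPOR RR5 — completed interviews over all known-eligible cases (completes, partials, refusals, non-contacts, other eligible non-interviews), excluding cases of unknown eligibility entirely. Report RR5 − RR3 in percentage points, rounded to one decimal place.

Top → 108
Known eligible → 108 + 6 + 78 + 23 + 5 = 220
e = 220 / (220 + 113) = 220 / 333 = 0.6607
Estimated eligible among unknowns → 0.6607 × 117 = 77.30
Denom → 220 + 77.30 = 297.30
RR3 = 108 / 297.30 = 0.3633
Denom → 108 + 6 + 78 + 23 + 5 = 220
RR5 = 108 / 220 = 0.4909
Difference = 49.09 − 36.33 = 12.76 percentage points

12.8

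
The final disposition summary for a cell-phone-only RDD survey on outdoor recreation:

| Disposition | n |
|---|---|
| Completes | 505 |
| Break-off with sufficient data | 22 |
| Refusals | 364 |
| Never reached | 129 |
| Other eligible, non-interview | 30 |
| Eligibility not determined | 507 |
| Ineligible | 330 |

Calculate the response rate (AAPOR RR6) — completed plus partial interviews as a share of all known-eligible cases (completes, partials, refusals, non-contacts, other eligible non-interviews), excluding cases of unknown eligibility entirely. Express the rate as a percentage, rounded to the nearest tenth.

Numerator: 505 + 22 = 527
Base: 505 + 22 + 364 + 129 + 30 = 1050
RR6 = 527 / 1050 = 0.5019

50.2%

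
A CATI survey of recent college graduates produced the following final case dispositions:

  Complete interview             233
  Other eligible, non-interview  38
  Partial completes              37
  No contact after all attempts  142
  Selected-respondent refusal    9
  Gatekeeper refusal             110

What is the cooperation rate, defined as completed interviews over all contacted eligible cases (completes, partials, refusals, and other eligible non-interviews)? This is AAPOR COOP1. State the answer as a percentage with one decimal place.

Refused = 110 + 9 = 119
Top = 233
Denom = 233 + 37 + 119 + 38 = 427
COOP1 = 233 / 427 = 0.5457

54.6%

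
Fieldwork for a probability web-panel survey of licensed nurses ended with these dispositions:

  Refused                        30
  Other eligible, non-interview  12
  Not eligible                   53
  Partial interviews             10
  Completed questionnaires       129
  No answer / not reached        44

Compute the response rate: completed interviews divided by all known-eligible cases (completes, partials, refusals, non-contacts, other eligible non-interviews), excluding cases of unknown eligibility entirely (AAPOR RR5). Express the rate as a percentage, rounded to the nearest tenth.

Numerator → 129
Denom → 129 + 10 + 30 + 44 + 12 = 225
RR5 = 129 / 225 = 0.5733

57.3%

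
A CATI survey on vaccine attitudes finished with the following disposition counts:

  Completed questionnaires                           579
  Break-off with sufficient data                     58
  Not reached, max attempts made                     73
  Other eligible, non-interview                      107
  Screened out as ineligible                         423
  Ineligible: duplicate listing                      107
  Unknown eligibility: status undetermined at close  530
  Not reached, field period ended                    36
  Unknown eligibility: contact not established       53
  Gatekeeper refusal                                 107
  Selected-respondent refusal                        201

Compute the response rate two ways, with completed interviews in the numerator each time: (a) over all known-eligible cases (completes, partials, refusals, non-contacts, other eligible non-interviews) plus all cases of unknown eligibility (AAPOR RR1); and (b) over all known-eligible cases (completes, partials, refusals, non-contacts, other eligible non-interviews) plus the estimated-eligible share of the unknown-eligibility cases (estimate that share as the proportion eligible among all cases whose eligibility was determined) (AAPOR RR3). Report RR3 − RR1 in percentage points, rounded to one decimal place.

Refusal or break-off = 107 + 201 = 308
No contact after all attempts = 36 + 73 = 109
Unknown eligibility = 53 + 530 = 583
Not eligible = 423 + 107 = 530
Top: 579
Denom: 579 + 58 + 308 + 109 + 107 + 583 = 1744
RR1 = 579 / 1744 = 0.3320
Eligible (known): 579 + 58 + 308 + 109 + 107 = 1161
e = 1161 / (1161 + 530) = 1161 / 1691 = 0.6866
Estimated eligible among unknowns: 0.6866 × 583 = 400.29
Denom: 1161 + 400.29 = 1561.29
RR3 = 579 / 1561.29 = 0.3708
Difference = 37.08 − 33.20 = 3.88 percentage points

3.9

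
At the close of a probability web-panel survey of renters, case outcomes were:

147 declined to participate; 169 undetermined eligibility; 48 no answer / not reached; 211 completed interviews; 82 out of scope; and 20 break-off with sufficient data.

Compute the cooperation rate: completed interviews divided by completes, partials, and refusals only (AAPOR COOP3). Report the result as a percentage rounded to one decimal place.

Num: 211
Denominator: 211 + 20 + 147 = 378
COOP3 = 211 / 378 = 0.5582

55.8%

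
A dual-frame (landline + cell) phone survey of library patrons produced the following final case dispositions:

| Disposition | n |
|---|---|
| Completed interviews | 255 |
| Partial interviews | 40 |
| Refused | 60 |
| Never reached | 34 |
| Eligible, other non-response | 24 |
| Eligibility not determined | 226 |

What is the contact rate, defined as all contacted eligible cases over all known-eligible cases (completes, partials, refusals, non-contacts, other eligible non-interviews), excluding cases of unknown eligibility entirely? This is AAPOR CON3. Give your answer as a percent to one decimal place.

91.8%

Top = 255 + 40 + 60 + 24 = 379
Denom = 255 + 40 + 60 + 34 + 24 = 413
CON3 = 379 / 413 = 0.9177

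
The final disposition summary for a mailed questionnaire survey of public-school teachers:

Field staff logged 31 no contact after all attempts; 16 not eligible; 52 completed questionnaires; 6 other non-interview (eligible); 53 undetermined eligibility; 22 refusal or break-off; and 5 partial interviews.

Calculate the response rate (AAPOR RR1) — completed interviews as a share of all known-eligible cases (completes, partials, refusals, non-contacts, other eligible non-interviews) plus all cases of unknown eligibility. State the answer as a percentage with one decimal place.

Top = 52
Denominator = 52 + 5 + 22 + 31 + 6 + 53 = 169
RR1 = 52 / 169 = 0.3077

30.8%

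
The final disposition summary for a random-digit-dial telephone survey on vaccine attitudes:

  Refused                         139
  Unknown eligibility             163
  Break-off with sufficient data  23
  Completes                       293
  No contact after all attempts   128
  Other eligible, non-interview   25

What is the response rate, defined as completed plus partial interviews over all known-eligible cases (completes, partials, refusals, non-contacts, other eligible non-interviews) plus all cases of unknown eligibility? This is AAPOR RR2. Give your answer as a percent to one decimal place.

41.0%

Num = 293 + 23 = 316
Denominator = 293 + 23 + 139 + 128 + 25 + 163 = 771
RR2 = 316 / 771 = 0.4099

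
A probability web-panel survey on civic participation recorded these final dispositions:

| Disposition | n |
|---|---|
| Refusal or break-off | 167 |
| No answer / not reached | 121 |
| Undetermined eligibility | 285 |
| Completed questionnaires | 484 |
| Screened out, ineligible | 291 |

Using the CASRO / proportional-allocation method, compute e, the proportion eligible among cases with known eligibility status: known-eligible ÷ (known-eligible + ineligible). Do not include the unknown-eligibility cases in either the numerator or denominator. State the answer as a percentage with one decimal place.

72.6%

Known eligible: 484 + 167 + 121 = 772
e = 772 / (772 + 291) = 772 / 1063 = 0.7262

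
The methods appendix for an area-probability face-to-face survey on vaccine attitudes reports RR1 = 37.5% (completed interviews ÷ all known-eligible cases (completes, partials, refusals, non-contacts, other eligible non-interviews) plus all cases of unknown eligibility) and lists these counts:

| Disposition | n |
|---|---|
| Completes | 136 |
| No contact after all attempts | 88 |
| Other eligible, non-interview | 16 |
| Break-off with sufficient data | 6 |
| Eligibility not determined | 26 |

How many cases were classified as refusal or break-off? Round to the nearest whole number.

91

RR1 = 136 / D = 0.375
D = 136 / 0.375 = 362.7
Remaining denominator categories sum to 272
refusal or break-off = 362.7 − 272 ≈ 91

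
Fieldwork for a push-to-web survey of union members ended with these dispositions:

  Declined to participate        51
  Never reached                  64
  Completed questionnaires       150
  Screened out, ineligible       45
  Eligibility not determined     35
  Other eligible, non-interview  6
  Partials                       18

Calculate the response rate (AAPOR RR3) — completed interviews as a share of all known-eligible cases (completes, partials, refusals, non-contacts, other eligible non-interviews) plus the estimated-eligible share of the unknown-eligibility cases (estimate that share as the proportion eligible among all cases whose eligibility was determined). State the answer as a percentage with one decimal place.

Top = 150
Known eligible = 150 + 18 + 51 + 64 + 6 = 289
e = 289 / (289 + 45) = 289 / 334 = 0.8653
e × U = 0.8653 × 35 = 30.29
Denominator = 289 + 30.29 = 319.29
RR3 = 150 / 319.29 = 0.4698

47.0%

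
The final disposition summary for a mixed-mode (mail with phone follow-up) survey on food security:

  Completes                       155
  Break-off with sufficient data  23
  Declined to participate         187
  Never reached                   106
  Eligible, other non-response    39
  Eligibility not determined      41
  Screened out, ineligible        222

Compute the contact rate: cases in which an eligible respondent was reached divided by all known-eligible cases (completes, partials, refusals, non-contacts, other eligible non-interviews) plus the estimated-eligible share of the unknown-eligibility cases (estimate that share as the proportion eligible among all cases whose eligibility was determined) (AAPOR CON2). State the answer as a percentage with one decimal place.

75.0%

Num → 155 + 23 + 187 + 39 = 404
Determined eligible → 155 + 23 + 187 + 106 + 39 = 510
e = 510 / (510 + 222) = 510 / 732 = 0.6967
e × U → 0.6967 × 41 = 28.56
Base → 510 + 28.56 = 538.56
CON2 = 404 / 538.56 = 0.7501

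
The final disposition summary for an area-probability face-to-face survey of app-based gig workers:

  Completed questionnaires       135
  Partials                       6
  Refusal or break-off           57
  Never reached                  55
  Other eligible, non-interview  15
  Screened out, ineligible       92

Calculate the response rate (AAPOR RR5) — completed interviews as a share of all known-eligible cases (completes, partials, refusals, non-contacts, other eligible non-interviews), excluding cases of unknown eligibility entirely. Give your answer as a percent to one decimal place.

Num: 135
Base: 135 + 6 + 57 + 55 + 15 = 268
RR5 = 135 / 268 = 0.5037

50.4%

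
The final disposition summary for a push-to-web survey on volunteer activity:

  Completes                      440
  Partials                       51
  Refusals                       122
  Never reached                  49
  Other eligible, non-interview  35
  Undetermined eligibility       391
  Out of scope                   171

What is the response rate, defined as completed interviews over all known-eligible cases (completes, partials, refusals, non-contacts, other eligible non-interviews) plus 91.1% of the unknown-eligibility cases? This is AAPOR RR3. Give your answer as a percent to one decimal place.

41.8%

Top: 440
Known eligible: 440 + 51 + 122 + 49 + 35 = 697
Estimated eligible among unknowns: 0.9110 × 391 = 356.20
Denominator: 697 + 356.20 = 1053.20
RR3 = 440 / 1053.20 = 0.4178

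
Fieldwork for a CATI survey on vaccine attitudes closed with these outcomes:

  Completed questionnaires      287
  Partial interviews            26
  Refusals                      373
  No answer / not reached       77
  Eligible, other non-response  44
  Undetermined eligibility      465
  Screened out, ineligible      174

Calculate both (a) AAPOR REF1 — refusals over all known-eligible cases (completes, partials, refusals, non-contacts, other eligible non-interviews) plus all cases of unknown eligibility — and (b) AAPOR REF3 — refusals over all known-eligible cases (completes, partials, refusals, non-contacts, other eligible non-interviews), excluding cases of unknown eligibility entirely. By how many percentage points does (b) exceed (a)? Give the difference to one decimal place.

Num = 373
Base = 287 + 26 + 373 + 77 + 44 + 465 = 1272
REF1 = 373 / 1272 = 0.2932
Base = 287 + 26 + 373 + 77 + 44 = 807
REF3 = 373 / 807 = 0.4622
Difference = 46.22 − 29.32 = 16.90 percentage points

16.9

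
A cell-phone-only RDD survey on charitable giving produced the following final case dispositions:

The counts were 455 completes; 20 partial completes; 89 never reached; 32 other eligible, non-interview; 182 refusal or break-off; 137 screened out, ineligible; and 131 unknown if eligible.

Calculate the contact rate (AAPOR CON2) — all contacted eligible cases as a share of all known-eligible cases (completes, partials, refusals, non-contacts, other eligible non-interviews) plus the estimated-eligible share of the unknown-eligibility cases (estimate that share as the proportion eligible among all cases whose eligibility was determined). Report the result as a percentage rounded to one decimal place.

Top → 455 + 20 + 182 + 32 = 689
Eligible (known) → 455 + 20 + 182 + 89 + 32 = 778
e = 778 / (778 + 137) = 778 / 915 = 0.8503
e × U → 0.8503 × 131 = 111.39
Denominator → 778 + 111.39 = 889.39
CON2 = 689 / 889.39 = 0.7747

77.5%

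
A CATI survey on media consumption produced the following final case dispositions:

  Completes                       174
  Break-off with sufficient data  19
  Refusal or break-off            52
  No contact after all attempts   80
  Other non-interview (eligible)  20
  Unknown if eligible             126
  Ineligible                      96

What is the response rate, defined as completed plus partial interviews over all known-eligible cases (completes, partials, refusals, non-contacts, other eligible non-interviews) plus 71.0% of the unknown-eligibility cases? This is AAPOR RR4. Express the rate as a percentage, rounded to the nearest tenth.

Numerator = 174 + 19 = 193
Eligible (known) = 174 + 19 + 52 + 80 + 20 = 345
Eligible share of unknowns = 0.7100 × 126 = 89.46
Base = 345 + 89.46 = 434.46
RR4 = 193 / 434.46 = 0.4442

44.4%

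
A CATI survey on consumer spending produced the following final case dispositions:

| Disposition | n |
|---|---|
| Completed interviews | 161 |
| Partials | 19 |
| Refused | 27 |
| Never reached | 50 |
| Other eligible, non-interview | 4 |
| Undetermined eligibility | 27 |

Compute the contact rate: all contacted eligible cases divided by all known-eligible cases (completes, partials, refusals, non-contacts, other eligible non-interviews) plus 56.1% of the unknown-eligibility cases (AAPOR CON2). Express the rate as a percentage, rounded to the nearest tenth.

Num = 161 + 19 + 27 + 4 = 211
Eligible (known) = 161 + 19 + 27 + 50 + 4 = 261
e × U = 0.5610 × 27 = 15.15
Base = 261 + 15.15 = 276.15
CON2 = 211 / 276.15 = 0.7641

76.4%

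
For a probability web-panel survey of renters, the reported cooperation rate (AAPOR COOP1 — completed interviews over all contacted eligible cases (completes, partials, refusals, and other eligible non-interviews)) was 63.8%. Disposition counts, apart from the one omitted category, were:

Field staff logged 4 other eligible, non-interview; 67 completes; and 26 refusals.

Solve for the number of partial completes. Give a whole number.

8

COOP1 = 67 / D = 0.638
D = 67 / 0.638 = 105.0
Remaining denominator categories sum to 97
partial completes = 105.0 − 97 ≈ 8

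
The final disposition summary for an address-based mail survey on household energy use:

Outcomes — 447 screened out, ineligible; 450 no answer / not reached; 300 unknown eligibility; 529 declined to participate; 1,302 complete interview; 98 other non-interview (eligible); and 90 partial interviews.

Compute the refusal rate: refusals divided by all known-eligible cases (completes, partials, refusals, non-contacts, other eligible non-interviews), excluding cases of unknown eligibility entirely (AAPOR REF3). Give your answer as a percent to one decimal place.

21.4%

Top → 529
Denominator → 1302 + 90 + 529 + 450 + 98 = 2469
REF3 = 529 / 2469 = 0.2143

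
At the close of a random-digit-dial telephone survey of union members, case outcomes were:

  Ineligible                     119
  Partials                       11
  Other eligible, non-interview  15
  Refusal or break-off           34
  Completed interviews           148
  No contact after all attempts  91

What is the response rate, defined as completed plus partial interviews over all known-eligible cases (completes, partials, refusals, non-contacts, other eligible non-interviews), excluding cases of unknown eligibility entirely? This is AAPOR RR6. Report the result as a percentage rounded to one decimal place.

53.2%

Numerator: 148 + 11 = 159
Base: 148 + 11 + 34 + 91 + 15 = 299
RR6 = 159 / 299 = 0.5318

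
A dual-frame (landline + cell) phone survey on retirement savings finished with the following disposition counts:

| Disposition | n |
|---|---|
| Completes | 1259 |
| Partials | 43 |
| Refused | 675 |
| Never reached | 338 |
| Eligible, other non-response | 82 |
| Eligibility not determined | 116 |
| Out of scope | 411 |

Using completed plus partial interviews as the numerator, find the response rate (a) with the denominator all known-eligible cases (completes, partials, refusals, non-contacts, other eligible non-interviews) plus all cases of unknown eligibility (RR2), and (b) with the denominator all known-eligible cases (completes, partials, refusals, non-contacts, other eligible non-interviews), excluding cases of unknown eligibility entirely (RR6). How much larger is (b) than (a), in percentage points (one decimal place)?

Numerator: 1259 + 43 = 1302
Base: 1259 + 43 + 675 + 338 + 82 + 116 = 2513
RR2 = 1302 / 2513 = 0.5181
Base: 1259 + 43 + 675 + 338 + 82 = 2397
RR6 = 1302 / 2397 = 0.5432
Difference = 54.32 − 51.81 = 2.51 percentage points

2.5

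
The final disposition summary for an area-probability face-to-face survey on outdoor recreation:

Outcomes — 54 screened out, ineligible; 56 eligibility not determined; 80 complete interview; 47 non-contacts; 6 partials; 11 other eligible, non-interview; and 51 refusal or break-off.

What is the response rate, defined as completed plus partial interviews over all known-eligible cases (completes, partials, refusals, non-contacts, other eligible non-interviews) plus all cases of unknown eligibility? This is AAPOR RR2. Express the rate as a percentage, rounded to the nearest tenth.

34.3%

Top = 80 + 6 = 86
Base = 80 + 6 + 51 + 47 + 11 + 56 = 251
RR2 = 86 / 251 = 0.3426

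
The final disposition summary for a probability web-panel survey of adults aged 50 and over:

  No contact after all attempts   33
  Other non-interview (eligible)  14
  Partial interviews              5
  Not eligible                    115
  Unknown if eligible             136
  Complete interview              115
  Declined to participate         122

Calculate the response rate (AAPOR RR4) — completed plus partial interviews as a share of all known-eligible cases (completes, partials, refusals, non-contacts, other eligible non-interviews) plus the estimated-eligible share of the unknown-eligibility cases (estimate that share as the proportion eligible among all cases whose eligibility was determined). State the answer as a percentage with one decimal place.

31.1%

Numerator = 115 + 5 = 120
Determined eligible = 115 + 5 + 122 + 33 + 14 = 289
e = 289 / (289 + 115) = 289 / 404 = 0.7153
Estimated eligible among unknowns = 0.7153 × 136 = 97.28
Denom = 289 + 97.28 = 386.28
RR4 = 120 / 386.28 = 0.3107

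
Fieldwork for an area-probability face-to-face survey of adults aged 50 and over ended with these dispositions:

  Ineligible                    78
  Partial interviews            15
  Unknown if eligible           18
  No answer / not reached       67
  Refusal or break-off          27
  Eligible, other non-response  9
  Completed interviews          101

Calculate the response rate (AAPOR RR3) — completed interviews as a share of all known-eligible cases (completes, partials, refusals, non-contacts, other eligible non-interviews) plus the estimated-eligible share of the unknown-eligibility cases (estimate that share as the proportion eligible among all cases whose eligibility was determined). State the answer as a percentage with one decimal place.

43.5%

Num = 101
Known eligible = 101 + 15 + 27 + 67 + 9 = 219
e = 219 / (219 + 78) = 219 / 297 = 0.7374
e × U = 0.7374 × 18 = 13.27
Base = 219 + 13.27 = 232.27
RR3 = 101 / 232.27 = 0.4348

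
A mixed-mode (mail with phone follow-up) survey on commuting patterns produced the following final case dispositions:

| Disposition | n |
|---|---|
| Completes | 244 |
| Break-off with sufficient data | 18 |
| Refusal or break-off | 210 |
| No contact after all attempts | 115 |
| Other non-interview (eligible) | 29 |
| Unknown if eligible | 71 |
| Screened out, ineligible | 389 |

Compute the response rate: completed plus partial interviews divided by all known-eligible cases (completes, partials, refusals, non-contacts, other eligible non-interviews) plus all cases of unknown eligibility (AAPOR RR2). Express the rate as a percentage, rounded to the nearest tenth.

Top: 244 + 18 = 262
Denom: 244 + 18 + 210 + 115 + 29 + 71 = 687
RR2 = 262 / 687 = 0.3814

38.1%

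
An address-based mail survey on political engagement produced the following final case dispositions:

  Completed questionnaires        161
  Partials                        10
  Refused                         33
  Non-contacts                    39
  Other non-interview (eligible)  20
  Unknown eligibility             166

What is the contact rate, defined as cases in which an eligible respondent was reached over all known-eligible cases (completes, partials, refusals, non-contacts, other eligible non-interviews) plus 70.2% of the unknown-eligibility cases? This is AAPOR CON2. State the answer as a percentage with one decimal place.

59.0%

Num: 161 + 10 + 33 + 20 = 224
Eligible (known): 161 + 10 + 33 + 39 + 20 = 263
Eligible share of unknowns: 0.7020 × 166 = 116.53
Denom: 263 + 116.53 = 379.53
CON2 = 224 / 379.53 = 0.5902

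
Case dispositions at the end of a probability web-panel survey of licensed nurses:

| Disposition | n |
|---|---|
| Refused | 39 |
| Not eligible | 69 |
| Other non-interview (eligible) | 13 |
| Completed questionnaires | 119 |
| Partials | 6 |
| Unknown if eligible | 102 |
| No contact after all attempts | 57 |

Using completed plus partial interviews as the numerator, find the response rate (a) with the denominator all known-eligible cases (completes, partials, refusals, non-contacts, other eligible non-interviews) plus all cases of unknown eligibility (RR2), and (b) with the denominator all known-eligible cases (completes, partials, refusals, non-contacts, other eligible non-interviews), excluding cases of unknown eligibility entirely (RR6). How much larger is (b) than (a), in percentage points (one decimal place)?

Num → 119 + 6 = 125
Denominator → 119 + 6 + 39 + 57 + 13 + 102 = 336
RR2 = 125 / 336 = 0.3720
Denominator → 119 + 6 + 39 + 57 + 13 = 234
RR6 = 125 / 234 = 0.5342
Difference = 53.42 − 37.20 = 16.22 percentage points

16.2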